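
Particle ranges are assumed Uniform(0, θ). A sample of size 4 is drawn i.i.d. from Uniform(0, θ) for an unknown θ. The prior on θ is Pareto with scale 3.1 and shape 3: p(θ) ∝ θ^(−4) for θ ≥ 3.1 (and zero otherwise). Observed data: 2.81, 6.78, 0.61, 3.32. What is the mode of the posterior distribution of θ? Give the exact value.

θ̂_MAP = 6.78

The Uniform(0, θ) likelihood is θ^(−n) for θ ≥ max(xᵢ), zero otherwise. Here max(xᵢ) = 6.78.
Posterior ∝ θ^(−4) · θ^(−4) = θ^(−8) on θ ≥ max(3.1, 6.78) = 6.78.
This density is strictly decreasing in θ, so the posterior mode lies at the lower boundary of the support.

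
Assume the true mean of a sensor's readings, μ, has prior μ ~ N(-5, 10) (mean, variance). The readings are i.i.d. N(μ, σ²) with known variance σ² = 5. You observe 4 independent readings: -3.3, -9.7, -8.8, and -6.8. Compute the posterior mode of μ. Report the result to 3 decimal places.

n = 4; x̄ = ((-3.3) + (-9.7) + (-8.8) + (-6.8))/4 = -28.6/4 = -7.15.
For a Normal prior and Normal likelihood with known variance, the posterior is Normal; its mode equals its mean, the precision-weighted average.
Prior precision 1/σ₀² = 1/10 = 0.1; data precision n/σ² = 4/5 = 0.8.
μ̂ = (0.1·(-5) + 0.8·(-7.15)) / (0.1 + 0.8) = (-6.22)/0.9 = -311/45 ≈ -6.911.

μ̂_MAP = -6.911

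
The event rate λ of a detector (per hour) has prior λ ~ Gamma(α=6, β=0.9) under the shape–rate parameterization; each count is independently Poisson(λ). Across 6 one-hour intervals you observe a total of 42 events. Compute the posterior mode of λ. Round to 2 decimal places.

λ̂_MAP = 6.81

Σxᵢ = 42, n = 6.
Posterior ∝ λ^5e^(−0.9λ) · λ^42e^(−6λ) = λ^47e^(−6.9λ), i.e. Gamma(shape=48, rate=6.9).
The mode of a Gamma(a, b) with a ≥ 1 (shape–rate) is (a−1)/b = 47/6.9 ≈ 6.81.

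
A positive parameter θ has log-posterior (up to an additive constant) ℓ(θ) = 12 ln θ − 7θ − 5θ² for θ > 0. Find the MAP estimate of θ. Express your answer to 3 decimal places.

θ̂_MAP = 0.800

ℓ'(θ) = 12/θ − 7 − 10θ. Setting this to zero and multiplying by θ: 10θ² + 7θ − 12 = 0.
θ = (−7 + √(7² + 4·10·12)) / (2·10) = (−7 + √529) / 20 = (−7 + 23)/20 = 4/5.
ℓ''(θ) = −12/θ² − 10 < 0, confirming a maximum.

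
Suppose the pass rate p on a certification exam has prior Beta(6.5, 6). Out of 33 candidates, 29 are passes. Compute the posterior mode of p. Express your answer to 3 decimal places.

p̂_MAP = 0.793

Prior: Beta(6.5, 6).
Data: 29 successes in 33 trials. The binomial likelihood contributes p^29(1−p)^4, so the posterior is Beta(6.5+29, 6+4) = Beta(35.5, 10).
For Beta(a, b) with a, b > 1 the mode is (a−1)/(a+b−2) = 34.5/43.5 ≈ 0.793.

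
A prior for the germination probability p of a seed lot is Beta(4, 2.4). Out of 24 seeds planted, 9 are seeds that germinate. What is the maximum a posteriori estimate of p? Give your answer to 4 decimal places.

Prior: Beta(4, 2.4).
Data: 9 successes in 24 trials. The binomial likelihood contributes p^9(1−p)^15, so the posterior is Beta(4+9, 2.4+15) = Beta(13, 17.4).
For Beta(a, b) with a, b > 1 the mode is (a−1)/(a+b−2) = 12/28.4 ≈ 0.4225.

p̂_MAP = 0.4225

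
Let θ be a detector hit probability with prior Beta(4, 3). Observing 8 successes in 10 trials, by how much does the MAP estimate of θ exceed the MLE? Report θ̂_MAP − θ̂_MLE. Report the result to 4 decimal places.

Posterior is Beta(12, 5); MAP = (12−1)/(17−2) = 11/15 ≈ 0.73333.
MLE ignores the prior: θ̂_MLE = k/n = 8/10 ≈ 0.80000.
Difference = 11/15 − 8/10 = -1/15 ≈ -0.0667.

MAP − MLE = -0.0667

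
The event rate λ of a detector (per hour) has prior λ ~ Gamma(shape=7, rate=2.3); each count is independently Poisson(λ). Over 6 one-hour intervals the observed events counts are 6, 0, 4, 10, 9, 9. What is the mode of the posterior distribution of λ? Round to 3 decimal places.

λ̂_MAP = 5.301

Σxᵢ = 6+0+4+10+9+9 = 38, with n = 6.
Posterior ∝ λ^6e^(−2.3λ) · λ^38e^(−6λ) = λ^44e^(−8.3λ), i.e. Gamma(shape=45, rate=8.3).
The mode of a Gamma(a, b) with a ≥ 1 (shape–rate) is (a−1)/b = 44/8.3 ≈ 5.301.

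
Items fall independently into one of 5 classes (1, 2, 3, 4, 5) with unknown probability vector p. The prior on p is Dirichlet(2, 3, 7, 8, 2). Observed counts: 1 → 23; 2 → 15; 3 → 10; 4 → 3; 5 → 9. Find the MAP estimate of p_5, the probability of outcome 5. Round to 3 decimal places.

MAP estimate: 0.130

The posterior is Dirichlet(αᵢ + nᵢ) = Dirichlet(25, 18, 17, 11, 11).
For a Dirichlet(a₁,…,a_K) with all aᵢ > 1, the mode has j-th component (aⱼ − 1)/(Σaᵢ − K).
Here Σaᵢ = 82 and K = 5, so p_5 = (11 − 1)/(82 − 5) = 10/77 ≈ 0.130.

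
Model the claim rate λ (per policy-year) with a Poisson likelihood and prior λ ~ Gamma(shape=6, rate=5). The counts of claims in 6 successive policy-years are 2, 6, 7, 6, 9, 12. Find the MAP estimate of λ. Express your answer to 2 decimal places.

Σxᵢ = 2+6+7+6+9+12 = 42, with n = 6.
Posterior ∝ λ^5e^(−5λ) · λ^42e^(−6λ) = λ^47e^(−11λ), i.e. Gamma(shape=48, rate=11).
The mode of a Gamma(a, b) with a ≥ 1 (shape–rate) is (a−1)/b = 47/11 ≈ 4.27.

λ̂_MAP = 4.27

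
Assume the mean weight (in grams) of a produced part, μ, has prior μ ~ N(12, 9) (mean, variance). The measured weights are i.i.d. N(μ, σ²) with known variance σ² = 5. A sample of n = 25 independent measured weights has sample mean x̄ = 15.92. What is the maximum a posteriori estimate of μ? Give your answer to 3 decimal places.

n = 25, x̄ = 15.92.
For a Normal prior and Normal likelihood with known variance, the posterior is Normal; its mode equals its mean, the precision-weighted average.
Prior precision 1/σ₀² = 1/9; data precision n/σ² = 25/5 = 5.
μ̂ = ((1/9)·12 + 5·15.92) / (1/9 + 5) = (1214/15)/(46/9) = 1821/115 ≈ 15.835.

μ̂_MAP = 15.835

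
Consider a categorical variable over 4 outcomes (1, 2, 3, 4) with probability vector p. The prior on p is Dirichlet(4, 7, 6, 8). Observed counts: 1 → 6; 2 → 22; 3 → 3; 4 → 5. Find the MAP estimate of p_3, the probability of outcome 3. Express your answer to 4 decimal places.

MAP estimate: 0.1404

The posterior is Dirichlet(αᵢ + nᵢ) = Dirichlet(10, 29, 9, 13).
For a Dirichlet(a₁,…,a_K) with all aᵢ > 1, the mode has j-th component (aⱼ − 1)/(Σaᵢ − K).
Here Σaᵢ = 61 and K = 4, so p_3 = (9 − 1)/(61 − 4) = 8/57 ≈ 0.1404.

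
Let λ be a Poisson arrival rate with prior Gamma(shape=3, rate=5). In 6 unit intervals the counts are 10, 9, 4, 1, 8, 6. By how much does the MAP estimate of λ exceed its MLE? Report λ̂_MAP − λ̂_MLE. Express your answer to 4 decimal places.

MAP − MLE = -2.6970

Σxᵢ = 38. Posterior is Gamma(41, 11); MAP = (41−1)/11 = 40/11 ≈ 3.63636.
MLE = x̄ = 38/6 ≈ 6.33333.
Difference = 40/11 − 38/6 = -89/33 ≈ -2.6970.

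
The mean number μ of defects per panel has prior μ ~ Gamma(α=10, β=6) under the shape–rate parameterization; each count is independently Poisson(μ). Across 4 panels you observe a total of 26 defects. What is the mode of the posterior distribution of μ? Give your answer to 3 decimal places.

μ̂_MAP = 3.500

Σxᵢ = 26, n = 4.
Posterior ∝ μ^9e^(−6μ) · μ^26e^(−4μ) = μ^35e^(−10μ), i.e. Gamma(shape=36, rate=10).
The mode of a Gamma(a, b) with a ≥ 1 (shape–rate) is (a−1)/b = 35/10 ≈ 3.500.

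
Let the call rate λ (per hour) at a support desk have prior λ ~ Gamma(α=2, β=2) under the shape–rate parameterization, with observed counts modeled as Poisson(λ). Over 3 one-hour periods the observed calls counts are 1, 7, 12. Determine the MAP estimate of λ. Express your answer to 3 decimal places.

Σxᵢ = 1+7+12 = 20, with n = 3.
Posterior ∝ λe^(−2λ) · λ^20e^(−3λ) = λ^21e^(−5λ), i.e. Gamma(shape=22, rate=5).
The mode of a Gamma(a, b) with a ≥ 1 (shape–rate) is (a−1)/b = 21/5 ≈ 4.200.

λ̂_MAP = 4.200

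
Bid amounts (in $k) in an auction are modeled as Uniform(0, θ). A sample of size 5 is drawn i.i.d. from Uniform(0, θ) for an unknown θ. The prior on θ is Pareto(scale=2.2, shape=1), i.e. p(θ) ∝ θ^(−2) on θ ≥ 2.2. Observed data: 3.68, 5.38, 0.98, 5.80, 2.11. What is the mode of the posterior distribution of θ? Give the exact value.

θ̂_MAP = 5.80

The Uniform(0, θ) likelihood is θ^(−n) for θ ≥ max(xᵢ), zero otherwise. Here max(xᵢ) = 5.80.
Posterior ∝ θ^(−2) · θ^(−5) = θ^(−7) on θ ≥ max(2.2, 5.80) = 5.80.
This density is strictly decreasing in θ, so the posterior mode lies at the lower boundary of the support.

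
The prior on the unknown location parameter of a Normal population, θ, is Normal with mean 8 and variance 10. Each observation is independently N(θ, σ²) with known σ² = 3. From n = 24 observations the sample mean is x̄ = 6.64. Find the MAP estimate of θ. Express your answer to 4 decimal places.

n = 24, x̄ = 6.64.
For a Normal prior and Normal likelihood with known variance, the posterior is Normal; its mode equals its mean, the precision-weighted average.
Prior precision 1/σ₀² = 1/10 = 0.1; data precision n/σ² = 24/3 = 8.
θ̂ = (0.1·8 + 8·6.64) / (0.1 + 8) = 53.92/8.1 = 2696/405 ≈ 6.6568.

θ̂_MAP = 6.6568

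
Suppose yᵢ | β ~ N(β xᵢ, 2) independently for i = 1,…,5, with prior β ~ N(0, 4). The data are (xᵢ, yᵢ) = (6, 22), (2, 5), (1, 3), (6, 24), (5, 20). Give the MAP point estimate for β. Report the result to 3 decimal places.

log p(β | y) = −Σ(yᵢ − βxᵢ)²/(2·2) − β²/(2·4) + const.
Setting the derivative to zero: Σxᵢ(yᵢ − βxᵢ)/2 − β/4 = 0, so β = Σxᵢyᵢ / (Σxᵢ² + σ²/τ²).
Σxᵢyᵢ = 6·22 + 2·5 + 1·3 + 6·24 + 5·20 = 389; Σxᵢ² = 102; σ²/τ² = 0.5.
β̂_MAP = 389 / (102 + 0.5) = 389/102.5 ≈ 3.795.

β̂_MAP = 3.795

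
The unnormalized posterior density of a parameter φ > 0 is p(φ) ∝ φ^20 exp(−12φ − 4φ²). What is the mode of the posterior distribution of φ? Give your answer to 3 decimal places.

φ̂_MAP = 1.000

ℓ'(φ) = 20/φ − 12 − 8φ. Setting this to zero and multiplying by φ: 8φ² + 12φ − 20 = 0.
φ = (−12 + √(12² + 4·8·20)) / (2·8) = (−12 + √784) / 16 = (−12 + 28)/16 = 1.
ℓ''(φ) = −20/φ² − 8 < 0, confirming a maximum.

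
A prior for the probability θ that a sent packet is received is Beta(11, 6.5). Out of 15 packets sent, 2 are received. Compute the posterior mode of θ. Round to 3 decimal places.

Prior: Beta(11, 6.5).
Data: 2 successes in 15 trials. The binomial likelihood contributes θ^2(1−θ)^13, so the posterior is Beta(11+2, 6.5+13) = Beta(13, 19.5).
For Beta(a, b) with a, b > 1 the mode is (a−1)/(a+b−2) = 12/30.5 ≈ 0.393.

θ̂_MAP = 0.393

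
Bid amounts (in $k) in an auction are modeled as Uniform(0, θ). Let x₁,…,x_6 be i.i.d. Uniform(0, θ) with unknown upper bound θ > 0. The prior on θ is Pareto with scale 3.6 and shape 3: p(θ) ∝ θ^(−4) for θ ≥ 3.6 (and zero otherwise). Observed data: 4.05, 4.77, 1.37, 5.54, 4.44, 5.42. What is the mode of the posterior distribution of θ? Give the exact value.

The Uniform(0, θ) likelihood is θ^(−n) for θ ≥ max(xᵢ), zero otherwise. Here max(xᵢ) = 5.54.
Posterior ∝ θ^(−4) · θ^(−6) = θ^(−10) on θ ≥ max(3.6, 5.54) = 5.54.
This density is strictly decreasing in θ, so the posterior mode lies at the lower boundary of the support.

θ̂_MAP = 5.54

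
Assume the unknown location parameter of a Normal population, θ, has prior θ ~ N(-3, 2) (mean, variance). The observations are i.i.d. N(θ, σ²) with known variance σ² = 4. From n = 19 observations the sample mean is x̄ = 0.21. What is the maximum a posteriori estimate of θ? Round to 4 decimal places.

n = 19, x̄ = 0.21.
For a Normal prior and Normal likelihood with known variance, the posterior is Normal; its mode equals its mean, the precision-weighted average.
Prior precision 1/σ₀² = 1/2 = 0.5; data precision n/σ² = 19/4 = 4.75.
θ̂ = (0.5·(-3) + 4.75·0.21) / (0.5 + 4.75) = (-0.5025)/5.25 = -67/700 ≈ -0.0957.

θ̂_MAP = -0.0957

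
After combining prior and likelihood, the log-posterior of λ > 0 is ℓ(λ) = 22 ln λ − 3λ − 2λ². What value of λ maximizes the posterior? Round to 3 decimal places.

ℓ'(λ) = 22/λ − 3 − 4λ. Setting this to zero and multiplying by λ: 4λ² + 3λ − 22 = 0.
λ = (−3 + √(3² + 4·4·22)) / (2·4) = (−3 + √361) / 8 = (−3 + 19)/8 = 2.
ℓ''(λ) = −22/λ² − 4 < 0, confirming a maximum.

λ̂_MAP = 2.000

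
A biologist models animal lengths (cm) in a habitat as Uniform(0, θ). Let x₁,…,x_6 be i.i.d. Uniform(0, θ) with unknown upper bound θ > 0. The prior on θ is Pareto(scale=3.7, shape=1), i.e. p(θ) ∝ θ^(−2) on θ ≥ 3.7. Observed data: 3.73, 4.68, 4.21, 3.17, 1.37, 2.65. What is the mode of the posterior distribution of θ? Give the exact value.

θ̂_MAP = 4.68

The Uniform(0, θ) likelihood is θ^(−n) for θ ≥ max(xᵢ), zero otherwise. Here max(xᵢ) = 4.68.
Posterior ∝ θ^(−2) · θ^(−6) = θ^(−8) on θ ≥ max(3.7, 4.68) = 4.68.
This density is strictly decreasing in θ, so the posterior mode lies at the lower boundary of the support.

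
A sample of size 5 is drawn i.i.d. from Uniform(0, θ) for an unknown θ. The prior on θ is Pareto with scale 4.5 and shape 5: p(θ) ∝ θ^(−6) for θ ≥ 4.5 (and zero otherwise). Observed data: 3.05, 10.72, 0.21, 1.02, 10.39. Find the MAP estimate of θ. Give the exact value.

θ̂_MAP = 10.72

The Uniform(0, θ) likelihood is θ^(−n) for θ ≥ max(xᵢ), zero otherwise. Here max(xᵢ) = 10.72.
Posterior ∝ θ^(−6) · θ^(−5) = θ^(−11) on θ ≥ max(4.5, 10.72) = 10.72.
This density is strictly decreasing in θ, so the posterior mode lies at the lower boundary of the support.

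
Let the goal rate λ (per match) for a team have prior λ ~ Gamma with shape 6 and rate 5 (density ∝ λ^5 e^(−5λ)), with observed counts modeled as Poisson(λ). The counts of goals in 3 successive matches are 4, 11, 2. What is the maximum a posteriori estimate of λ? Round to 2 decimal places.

λ̂_MAP = 2.75

Σxᵢ = 4+11+2 = 17, with n = 3.
Posterior ∝ λ^5e^(−5λ) · λ^17e^(−3λ) = λ^22e^(−8λ), i.e. Gamma(shape=23, rate=8).
The mode of a Gamma(a, b) with a ≥ 1 (shape–rate) is (a−1)/b = 22/8 ≈ 2.75.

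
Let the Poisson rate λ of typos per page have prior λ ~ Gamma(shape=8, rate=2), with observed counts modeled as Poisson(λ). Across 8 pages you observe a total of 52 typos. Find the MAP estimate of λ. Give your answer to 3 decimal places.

λ̂_MAP = 5.900

Σxᵢ = 52, n = 8.
Posterior ∝ λ^7e^(−2λ) · λ^52e^(−8λ) = λ^59e^(−10λ), i.e. Gamma(shape=60, rate=10).
The mode of a Gamma(a, b) with a ≥ 1 (shape–rate) is (a−1)/b = 59/10 ≈ 5.900.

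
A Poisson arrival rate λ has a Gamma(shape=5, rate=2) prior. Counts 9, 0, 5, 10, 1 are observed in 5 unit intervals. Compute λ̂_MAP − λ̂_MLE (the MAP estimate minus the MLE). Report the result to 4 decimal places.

MAP − MLE = -0.8571

Σxᵢ = 25. Posterior is Gamma(30, 7); MAP = (30−1)/7 = 29/7 ≈ 4.14286.
MLE = x̄ = 25/5 ≈ 5.00000.
Difference = 29/7 − 25/5 = -6/7 ≈ -0.8571.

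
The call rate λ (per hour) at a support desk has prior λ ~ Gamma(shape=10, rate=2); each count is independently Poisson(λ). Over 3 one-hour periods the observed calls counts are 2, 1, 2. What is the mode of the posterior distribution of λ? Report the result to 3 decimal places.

Σxᵢ = 2+1+2 = 5, with n = 3.
Posterior ∝ λ^9e^(−2λ) · λ^5e^(−3λ) = λ^14e^(−5λ), i.e. Gamma(shape=15, rate=5).
The mode of a Gamma(a, b) with a ≥ 1 (shape–rate) is (a−1)/b = 14/5 ≈ 2.800.

λ̂_MAP = 2.800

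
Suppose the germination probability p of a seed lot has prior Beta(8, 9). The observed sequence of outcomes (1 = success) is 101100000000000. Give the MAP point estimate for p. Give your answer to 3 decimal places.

Prior: Beta(8, 9).
Data: 3 successes in 15 trials (from the sequence). The binomial likelihood contributes p^3(1−p)^12, so the posterior is Beta(8+3, 9+12) = Beta(11, 21).
For Beta(a, b) with a, b > 1 the mode is (a−1)/(a+b−2) = 10/30 ≈ 0.333.

p̂_MAP = 0.333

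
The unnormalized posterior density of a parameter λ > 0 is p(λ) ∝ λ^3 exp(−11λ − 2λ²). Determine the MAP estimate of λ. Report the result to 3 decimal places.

λ̂_MAP = 0.250

ℓ'(λ) = 3/λ − 11 − 4λ. Setting this to zero and multiplying by λ: 4λ² + 11λ − 3 = 0.
λ = (−11 + √(11² + 4·4·3)) / (2·4) = (−11 + √169) / 8 = (−11 + 13)/8 = 1/4.
ℓ''(λ) = −3/λ² − 4 < 0, confirming a maximum.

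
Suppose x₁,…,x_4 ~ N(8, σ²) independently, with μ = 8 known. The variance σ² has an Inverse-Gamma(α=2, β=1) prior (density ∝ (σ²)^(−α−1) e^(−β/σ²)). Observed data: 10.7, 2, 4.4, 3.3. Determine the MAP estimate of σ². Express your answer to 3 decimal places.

σ̂²_MAP = 8.034

Sum of squared deviations about the known mean: SS = (10.7−8)² + (2−8)² + (4.4−8)² + (3.3−8)² = 78.34.
The Normal likelihood contributes (σ²)^(−n/2) exp(−SS/(2σ²)), so the posterior is Inverse-Gamma(α + n/2, β + SS/2) = Inverse-Gamma(4, 40.17).
The mode of Inverse-Gamma(a, b) is b/(a+1) = 40.17/5 ≈ 8.034.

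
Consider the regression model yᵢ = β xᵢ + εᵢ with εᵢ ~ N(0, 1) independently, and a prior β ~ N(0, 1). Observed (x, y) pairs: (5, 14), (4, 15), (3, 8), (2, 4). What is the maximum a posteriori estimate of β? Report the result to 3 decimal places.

log p(β | y) = −Σ(yᵢ − βxᵢ)²/(2·1) − β²/(2·1) + const.
Setting the derivative to zero: Σxᵢ(yᵢ − βxᵢ)/1 − β/1 = 0, so β = Σxᵢyᵢ / (Σxᵢ² + σ²/τ²).
Σxᵢyᵢ = 5·14 + 4·15 + 3·8 + 2·4 = 162; Σxᵢ² = 54; σ²/τ² = 1.
β̂_MAP = 162 / (54 + 1) = 162/55 ≈ 2.945.

β̂_MAP = 2.945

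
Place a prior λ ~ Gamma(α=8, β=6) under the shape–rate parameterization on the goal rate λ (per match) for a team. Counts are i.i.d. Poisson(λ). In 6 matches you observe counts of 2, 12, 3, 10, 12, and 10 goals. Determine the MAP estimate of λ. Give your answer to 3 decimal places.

λ̂_MAP = 4.667

Σxᵢ = 2+12+3+10+12+10 = 49, with n = 6.
Posterior ∝ λ^7e^(−6λ) · λ^49e^(−6λ) = λ^56e^(−12λ), i.e. Gamma(shape=57, rate=12).
The mode of a Gamma(a, b) with a ≥ 1 (shape–rate) is (a−1)/b = 56/12 ≈ 4.667.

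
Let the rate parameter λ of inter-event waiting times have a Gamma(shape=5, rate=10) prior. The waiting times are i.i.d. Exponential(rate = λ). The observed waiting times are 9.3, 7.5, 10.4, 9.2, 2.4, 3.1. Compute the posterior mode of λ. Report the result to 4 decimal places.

The Exponential(rate=λ) likelihood is ∝ λ^n e^(−λΣtᵢ). Here n = 6 and Σtᵢ = 9.3 + 7.5 + 10.4 + 9.2 + 2.4 + 3.1 = 41.9.
Posterior ∝ λ^4e^(−10λ) · λ^6e^(−41.9λ) = λ^10e^(−51.9λ), i.e. Gamma(11, 51.9).
Mode = (a−1)/b = 10/51.9 ≈ 0.1927.

λ̂_MAP = 0.1927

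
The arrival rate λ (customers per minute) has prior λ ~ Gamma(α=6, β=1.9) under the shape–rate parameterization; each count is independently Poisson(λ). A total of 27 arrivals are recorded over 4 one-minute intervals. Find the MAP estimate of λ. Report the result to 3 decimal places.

λ̂_MAP = 5.424

Σxᵢ = 27, n = 4.
Posterior ∝ λ^5e^(−1.9λ) · λ^27e^(−4λ) = λ^32e^(−5.9λ), i.e. Gamma(shape=33, rate=5.9).
The mode of a Gamma(a, b) with a ≥ 1 (shape–rate) is (a−1)/b = 32/5.9 ≈ 5.424.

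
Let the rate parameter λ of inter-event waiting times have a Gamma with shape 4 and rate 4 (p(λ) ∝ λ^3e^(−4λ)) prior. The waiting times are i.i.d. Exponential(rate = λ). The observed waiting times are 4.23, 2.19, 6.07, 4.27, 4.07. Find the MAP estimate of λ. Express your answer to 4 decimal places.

The Exponential(rate=λ) likelihood is ∝ λ^n e^(−λΣtᵢ). Here n = 5 and Σtᵢ = 4.23 + 2.19 + 6.07 + 4.27 + 4.07 = 20.83.
Posterior ∝ λ^3e^(−4λ) · λ^5e^(−20.83λ) = λ^8e^(−24.83λ), i.e. Gamma(9, 24.83).
Mode = (a−1)/b = 8/24.83 ≈ 0.3222.

λ̂_MAP = 0.3222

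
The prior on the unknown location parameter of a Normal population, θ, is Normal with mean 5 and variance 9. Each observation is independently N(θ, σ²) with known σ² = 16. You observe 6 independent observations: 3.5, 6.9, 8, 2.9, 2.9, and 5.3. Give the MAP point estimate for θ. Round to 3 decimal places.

n = 6; x̄ = (3.5 + 6.9 + 8 + 2.9 + 2.9 + 5.3)/6 = 29.5/6 = 59/12 ≈ 4.9167.
For a Normal prior and Normal likelihood with known variance, the posterior is Normal; its mode equals its mean, the precision-weighted average.
Prior precision 1/σ₀² = 1/9; data precision n/σ² = 6/16 = 0.375.
θ̂ = ((1/9)·5 + 0.375·(59/12)) / (1/9 + 0.375) = (691/288)/(35/72) = 691/140 ≈ 4.936.

θ̂_MAP = 4.936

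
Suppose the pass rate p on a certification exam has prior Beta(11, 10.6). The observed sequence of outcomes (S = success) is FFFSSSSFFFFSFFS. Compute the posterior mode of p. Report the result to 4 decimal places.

Prior: Beta(11, 10.6).
Data: 6 successes in 15 trials (from the sequence). The binomial likelihood contributes p^6(1−p)^9, so the posterior is Beta(11+6, 10.6+9) = Beta(17, 19.6).
For Beta(a, b) with a, b > 1 the mode is (a−1)/(a+b−2) = 16/34.6 ≈ 0.4624.

p̂_MAP = 0.4624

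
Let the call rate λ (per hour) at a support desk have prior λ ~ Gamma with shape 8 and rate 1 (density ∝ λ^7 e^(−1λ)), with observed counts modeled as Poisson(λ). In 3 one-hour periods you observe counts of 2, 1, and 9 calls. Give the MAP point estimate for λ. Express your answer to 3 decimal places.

λ̂_MAP = 4.750

Σxᵢ = 2+1+9 = 12, with n = 3.
Posterior ∝ λ^7e^(−1λ) · λ^12e^(−3λ) = λ^19e^(−4λ), i.e. Gamma(shape=20, rate=4).
The mode of a Gamma(a, b) with a ≥ 1 (shape–rate) is (a−1)/b = 19/4 ≈ 4.750.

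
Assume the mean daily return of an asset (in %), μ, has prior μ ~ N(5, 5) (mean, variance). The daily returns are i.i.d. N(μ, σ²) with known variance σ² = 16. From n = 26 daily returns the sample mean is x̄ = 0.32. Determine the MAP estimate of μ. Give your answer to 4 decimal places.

n = 26, x̄ = 0.32.
For a Normal prior and Normal likelihood with known variance, the posterior is Normal; its mode equals its mean, the precision-weighted average.
Prior precision 1/σ₀² = 1/5 = 0.2; data precision n/σ² = 26/16 = 1.625.
μ̂ = (0.2·5 + 1.625·0.32) / (0.2 + 1.625) = 1.52/1.825 = 304/365 ≈ 0.8329.

μ̂_MAP = 0.8329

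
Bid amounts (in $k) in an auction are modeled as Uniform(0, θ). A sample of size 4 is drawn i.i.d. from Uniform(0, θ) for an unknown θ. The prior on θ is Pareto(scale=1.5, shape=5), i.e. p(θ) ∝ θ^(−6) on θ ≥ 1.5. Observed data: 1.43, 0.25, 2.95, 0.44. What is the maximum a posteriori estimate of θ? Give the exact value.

The Uniform(0, θ) likelihood is θ^(−n) for θ ≥ max(xᵢ), zero otherwise. Here max(xᵢ) = 2.95.
Posterior ∝ θ^(−6) · θ^(−4) = θ^(−10) on θ ≥ max(1.5, 2.95) = 2.95.
This density is strictly decreasing in θ, so the posterior mode lies at the lower boundary of the support.

θ̂_MAP = 2.95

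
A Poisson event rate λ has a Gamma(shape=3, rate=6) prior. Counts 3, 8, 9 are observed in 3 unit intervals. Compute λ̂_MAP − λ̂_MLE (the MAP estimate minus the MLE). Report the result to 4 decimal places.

Σxᵢ = 20. Posterior is Gamma(23, 9); MAP = (23−1)/9 = 22/9 ≈ 2.44444.
MLE = x̄ = 20/3 ≈ 6.66667.
Difference = 22/9 − 20/3 = -38/9 ≈ -4.2222.

MAP − MLE = -4.2222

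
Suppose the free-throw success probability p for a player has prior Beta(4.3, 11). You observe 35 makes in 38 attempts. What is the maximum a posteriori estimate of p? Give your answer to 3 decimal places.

Prior: Beta(4.3, 11).
Data: 35 successes in 38 trials. The binomial likelihood contributes p^35(1−p)^3, so the posterior is Beta(4.3+35, 11+3) = Beta(39.3, 14).
For Beta(a, b) with a, b > 1 the mode is (a−1)/(a+b−2) = 38.3/51.3 ≈ 0.747.

p̂_MAP = 0.747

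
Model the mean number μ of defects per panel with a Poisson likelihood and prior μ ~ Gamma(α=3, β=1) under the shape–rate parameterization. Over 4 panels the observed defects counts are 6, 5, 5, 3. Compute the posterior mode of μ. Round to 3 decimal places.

Σxᵢ = 6+5+5+3 = 19, with n = 4.
Posterior ∝ μ^2e^(−1μ) · μ^19e^(−4μ) = μ^21e^(−5μ), i.e. Gamma(shape=22, rate=5).
The mode of a Gamma(a, b) with a ≥ 1 (shape–rate) is (a−1)/b = 21/5 ≈ 4.200.

μ̂_MAP = 4.200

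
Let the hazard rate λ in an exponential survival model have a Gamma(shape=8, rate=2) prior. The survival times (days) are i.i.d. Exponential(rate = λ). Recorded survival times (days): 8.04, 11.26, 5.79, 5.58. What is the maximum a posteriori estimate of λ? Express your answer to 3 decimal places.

λ̂_MAP = 0.337

The Exponential(rate=λ) likelihood is ∝ λ^n e^(−λΣtᵢ). Here n = 4 and Σtᵢ = 8.04 + 11.26 + 5.79 + 5.58 = 30.67.
Posterior ∝ λ^7e^(−2λ) · λ^4e^(−30.67λ) = λ^11e^(−32.67λ), i.e. Gamma(12, 32.67).
Mode = (a−1)/b = 11/32.67 ≈ 0.337.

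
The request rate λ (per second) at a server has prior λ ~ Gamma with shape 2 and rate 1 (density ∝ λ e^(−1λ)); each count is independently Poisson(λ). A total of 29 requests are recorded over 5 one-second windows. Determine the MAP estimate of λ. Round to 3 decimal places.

Σxᵢ = 29, n = 5.
Posterior ∝ λe^(−1λ) · λ^29e^(−5λ) = λ^30e^(−6λ), i.e. Gamma(shape=31, rate=6).
The mode of a Gamma(a, b) with a ≥ 1 (shape–rate) is (a−1)/b = 30/6 ≈ 5.000.

λ̂_MAP = 5.000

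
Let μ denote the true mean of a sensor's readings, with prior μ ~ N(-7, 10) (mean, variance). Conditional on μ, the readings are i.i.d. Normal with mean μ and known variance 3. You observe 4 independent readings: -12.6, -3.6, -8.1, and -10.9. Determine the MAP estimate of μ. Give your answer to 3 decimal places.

n = 4; x̄ = ((-12.6) + (-3.6) + (-8.1) + (-10.9))/4 = -35.2/4 = -8.8.
For a Normal prior and Normal likelihood with known variance, the posterior is Normal; its mode equals its mean, the precision-weighted average.
Prior precision 1/σ₀² = 1/10 = 0.1; data precision n/σ² = 4/3.
μ̂ = (0.1·(-7) + (4/3)·(-8.8)) / (0.1 + 4/3) = (-373/30)/(43/30) = -373/43 ≈ -8.674.

μ̂_MAP = -8.674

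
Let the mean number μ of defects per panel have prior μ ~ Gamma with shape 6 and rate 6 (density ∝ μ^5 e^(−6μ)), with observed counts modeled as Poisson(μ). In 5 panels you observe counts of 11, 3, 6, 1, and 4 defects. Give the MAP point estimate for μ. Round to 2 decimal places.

Σxᵢ = 11+3+6+1+4 = 25, with n = 5.
Posterior ∝ μ^5e^(−6μ) · μ^25e^(−5μ) = μ^30e^(−11μ), i.e. Gamma(shape=31, rate=11).
The mode of a Gamma(a, b) with a ≥ 1 (shape–rate) is (a−1)/b = 30/11 ≈ 2.73.

μ̂_MAP = 2.73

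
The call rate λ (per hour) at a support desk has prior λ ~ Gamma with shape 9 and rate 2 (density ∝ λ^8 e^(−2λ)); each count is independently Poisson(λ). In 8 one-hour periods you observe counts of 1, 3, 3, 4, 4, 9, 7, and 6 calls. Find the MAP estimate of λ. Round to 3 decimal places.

λ̂_MAP = 4.500

Σxᵢ = 1+3+3+4+4+9+7+6 = 37, with n = 8.
Posterior ∝ λ^8e^(−2λ) · λ^37e^(−8λ) = λ^45e^(−10λ), i.e. Gamma(shape=46, rate=10).
The mode of a Gamma(a, b) with a ≥ 1 (shape–rate) is (a−1)/b = 45/10 ≈ 4.500.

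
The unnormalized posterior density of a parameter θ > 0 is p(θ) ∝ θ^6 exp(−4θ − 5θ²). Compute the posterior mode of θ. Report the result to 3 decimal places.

ℓ'(θ) = 6/θ − 4 − 10θ. Setting this to zero and multiplying by θ: 10θ² + 4θ − 6 = 0.
θ = (−4 + √(4² + 4·10·6)) / (2·10) = (−4 + √256) / 20 = (−4 + 16)/20 = 3/5.
ℓ''(θ) = −6/θ² − 10 < 0, confirming a maximum.

θ̂_MAP = 0.600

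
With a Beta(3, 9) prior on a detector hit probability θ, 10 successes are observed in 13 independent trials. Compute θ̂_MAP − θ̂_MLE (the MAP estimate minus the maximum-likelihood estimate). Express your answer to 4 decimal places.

MAP − MLE = -0.2475

Posterior is Beta(13, 12); MAP = (13−1)/(25−2) = 12/23 ≈ 0.52174.
MLE ignores the prior: θ̂_MLE = k/n = 10/13 ≈ 0.76923.
Difference = 12/23 − 10/13 = -74/299 ≈ -0.2475.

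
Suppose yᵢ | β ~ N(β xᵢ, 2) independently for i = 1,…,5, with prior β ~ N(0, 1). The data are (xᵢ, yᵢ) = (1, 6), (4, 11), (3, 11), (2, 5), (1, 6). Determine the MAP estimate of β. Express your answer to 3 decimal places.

β̂_MAP = 3.000

log p(β | y) = −Σ(yᵢ − βxᵢ)²/(2·2) − β²/(2·1) + const.
Setting the derivative to zero: Σxᵢ(yᵢ − βxᵢ)/2 − β/1 = 0, so β = Σxᵢyᵢ / (Σxᵢ² + σ²/τ²).
Σxᵢyᵢ = 1·6 + 4·11 + 3·11 + 2·5 + 1·6 = 99; Σxᵢ² = 31; σ²/τ² = 2.
β̂_MAP = 99 / (31 + 2) = 99/33 ≈ 3.000.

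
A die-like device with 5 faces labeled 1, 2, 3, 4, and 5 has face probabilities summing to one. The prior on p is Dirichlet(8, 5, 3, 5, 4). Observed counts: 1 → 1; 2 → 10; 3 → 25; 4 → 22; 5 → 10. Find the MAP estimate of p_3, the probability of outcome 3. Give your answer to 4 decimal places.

MAP estimate: 0.3068

The posterior is Dirichlet(αᵢ + nᵢ) = Dirichlet(9, 15, 28, 27, 14).
For a Dirichlet(a₁,…,a_K) with all aᵢ > 1, the mode has j-th component (aⱼ − 1)/(Σaᵢ − K).
Here Σaᵢ = 93 and K = 5, so p_3 = (28 − 1)/(93 − 5) = 27/88 ≈ 0.3068.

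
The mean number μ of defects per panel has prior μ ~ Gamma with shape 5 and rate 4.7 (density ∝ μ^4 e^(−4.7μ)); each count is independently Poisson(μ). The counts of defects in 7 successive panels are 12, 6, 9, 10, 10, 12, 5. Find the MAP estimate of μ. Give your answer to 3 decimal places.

μ̂_MAP = 5.812

Σxᵢ = 12+6+9+10+10+12+5 = 64, with n = 7.
Posterior ∝ μ^4e^(−4.7μ) · μ^64e^(−7μ) = μ^68e^(−11.7μ), i.e. Gamma(shape=69, rate=11.7).
The mode of a Gamma(a, b) with a ≥ 1 (shape–rate) is (a−1)/b = 68/11.7 ≈ 5.812.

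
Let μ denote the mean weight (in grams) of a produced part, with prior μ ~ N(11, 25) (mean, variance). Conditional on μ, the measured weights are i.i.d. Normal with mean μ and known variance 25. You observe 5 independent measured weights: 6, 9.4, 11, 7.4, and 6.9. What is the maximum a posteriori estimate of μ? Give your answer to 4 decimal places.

n = 5; x̄ = (6 + 9.4 + 11 + 7.4 + 6.9)/5 = 40.7/5 = 8.14.
For a Normal prior and Normal likelihood with known variance, the posterior is Normal; its mode equals its mean, the precision-weighted average.
Prior precision 1/σ₀² = 1/25 = 0.04; data precision n/σ² = 5/25 = 0.2.
μ̂ = (0.04·11 + 0.2·8.14) / (0.04 + 0.2) = 2.068/0.24 = 517/60 ≈ 8.6167.

μ̂_MAP = 8.6167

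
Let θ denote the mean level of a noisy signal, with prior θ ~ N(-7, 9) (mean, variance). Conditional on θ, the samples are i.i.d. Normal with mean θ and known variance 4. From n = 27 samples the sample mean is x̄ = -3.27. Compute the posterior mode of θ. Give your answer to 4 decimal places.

n = 27, x̄ = -3.27.
For a Normal prior and Normal likelihood with known variance, the posterior is Normal; its mode equals its mean, the precision-weighted average.
Prior precision 1/σ₀² = 1/9; data precision n/σ² = 27/4 = 6.75.
θ̂ = ((1/9)·(-7) + 6.75·(-3.27)) / (1/9 + 6.75) = (-82261/3600)/(247/36) = -82261/24700 ≈ -3.3304.

θ̂_MAP = -3.3304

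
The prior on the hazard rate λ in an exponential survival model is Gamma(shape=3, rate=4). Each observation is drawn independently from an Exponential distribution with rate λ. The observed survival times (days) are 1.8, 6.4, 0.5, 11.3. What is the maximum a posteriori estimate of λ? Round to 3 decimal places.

The Exponential(rate=λ) likelihood is ∝ λ^n e^(−λΣtᵢ). Here n = 4 and Σtᵢ = 1.8 + 6.4 + 0.5 + 11.3 = 20.
Posterior ∝ λ^2e^(−4λ) · λ^4e^(−20λ) = λ^6e^(−24λ), i.e. Gamma(7, 24).
Mode = (a−1)/b = 6/24 ≈ 0.250.

λ̂_MAP = 0.250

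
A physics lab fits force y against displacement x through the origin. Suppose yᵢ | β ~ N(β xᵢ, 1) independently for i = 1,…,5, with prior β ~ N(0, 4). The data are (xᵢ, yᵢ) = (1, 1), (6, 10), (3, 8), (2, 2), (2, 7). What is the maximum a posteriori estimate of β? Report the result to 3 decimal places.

β̂_MAP = 1.899

log p(β | y) = −Σ(yᵢ − βxᵢ)²/(2·1) − β²/(2·4) + const.
Setting the derivative to zero: Σxᵢ(yᵢ − βxᵢ)/1 − β/4 = 0, so β = Σxᵢyᵢ / (Σxᵢ² + σ²/τ²).
Σxᵢyᵢ = 1·1 + 6·10 + 3·8 + 2·2 + 2·7 = 103; Σxᵢ² = 54; σ²/τ² = 0.25.
β̂_MAP = 103 / (54 + 0.25) = 103/54.25 ≈ 1.899.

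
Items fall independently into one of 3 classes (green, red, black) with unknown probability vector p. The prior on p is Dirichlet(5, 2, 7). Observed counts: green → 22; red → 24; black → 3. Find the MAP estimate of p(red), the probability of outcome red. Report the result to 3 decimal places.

The posterior is Dirichlet(αᵢ + nᵢ) = Dirichlet(27, 26, 10).
For a Dirichlet(a₁,…,a_K) with all aᵢ > 1, the mode has j-th component (aⱼ − 1)/(Σaᵢ − K).
Here Σaᵢ = 63 and K = 3, so p(red) = (26 − 1)/(63 − 3) = 25/60 ≈ 0.417.

MAP estimate of p(red) = 0.417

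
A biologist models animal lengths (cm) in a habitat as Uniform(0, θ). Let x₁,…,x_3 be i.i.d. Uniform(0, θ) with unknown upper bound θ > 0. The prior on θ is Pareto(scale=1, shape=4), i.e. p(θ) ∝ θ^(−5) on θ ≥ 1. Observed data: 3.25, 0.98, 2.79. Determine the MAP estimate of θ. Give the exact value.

θ̂_MAP = 3.25

The Uniform(0, θ) likelihood is θ^(−n) for θ ≥ max(xᵢ), zero otherwise. Here max(xᵢ) = 3.25.
Posterior ∝ θ^(−5) · θ^(−3) = θ^(−8) on θ ≥ max(1, 3.25) = 3.25.
This density is strictly decreasing in θ, so the posterior mode lies at the lower boundary of the support.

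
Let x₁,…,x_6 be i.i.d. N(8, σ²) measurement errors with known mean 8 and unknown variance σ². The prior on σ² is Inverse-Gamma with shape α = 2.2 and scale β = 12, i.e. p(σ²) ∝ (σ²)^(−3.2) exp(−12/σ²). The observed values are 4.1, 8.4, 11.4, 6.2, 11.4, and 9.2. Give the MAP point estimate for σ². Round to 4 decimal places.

Sum of squared deviations about the known mean: SS = (4.1−8)² + (8.4−8)² + (11.4−8)² + (6.2−8)² + (11.4−8)² + (9.2−8)² = 43.17.
The Normal likelihood contributes (σ²)^(−n/2) exp(−SS/(2σ²)), so the posterior is Inverse-Gamma(α + n/2, β + SS/2) = Inverse-Gamma(5.2, 33.585).
The mode of Inverse-Gamma(a, b) is b/(a+1) = 33.585/6.2 ≈ 5.4169.

σ̂²_MAP = 5.4169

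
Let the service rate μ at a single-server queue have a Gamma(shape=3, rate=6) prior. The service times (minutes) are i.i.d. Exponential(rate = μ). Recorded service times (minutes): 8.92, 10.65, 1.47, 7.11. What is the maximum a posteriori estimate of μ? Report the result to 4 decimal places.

The Exponential(rate=μ) likelihood is ∝ μ^n e^(−μΣtᵢ). Here n = 4 and Σtᵢ = 8.92 + 10.65 + 1.47 + 7.11 = 28.15.
Posterior ∝ μ^2e^(−6μ) · μ^4e^(−28.15μ) = μ^6e^(−34.15μ), i.e. Gamma(7, 34.15).
Mode = (a−1)/b = 6/34.15 ≈ 0.1757.

μ̂_MAP = 0.1757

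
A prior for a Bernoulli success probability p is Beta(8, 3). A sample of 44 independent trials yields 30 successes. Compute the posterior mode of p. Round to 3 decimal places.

Prior: Beta(8, 3).
Data: 30 successes in 44 trials. The binomial likelihood contributes p^30(1−p)^14, so the posterior is Beta(8+30, 3+14) = Beta(38, 17).
For Beta(a, b) with a, b > 1 the mode is (a−1)/(a+b−2) = 37/53 ≈ 0.698.

p̂_MAP = 0.698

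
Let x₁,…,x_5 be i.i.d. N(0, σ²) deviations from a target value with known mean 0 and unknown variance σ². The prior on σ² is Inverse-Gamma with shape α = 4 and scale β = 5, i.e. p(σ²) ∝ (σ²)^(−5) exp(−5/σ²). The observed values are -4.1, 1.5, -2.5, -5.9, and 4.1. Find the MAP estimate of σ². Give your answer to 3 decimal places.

σ̂²_MAP = 5.795

Sum of squared deviations about the known mean: SS = (-4.1−0)² + (1.5−0)² + (-2.5−0)² + (-5.9−0)² + (4.1−0)² = 76.93.
The Normal likelihood contributes (σ²)^(−n/2) exp(−SS/(2σ²)), so the posterior is Inverse-Gamma(α + n/2, β + SS/2) = Inverse-Gamma(6.5, 43.465).
The mode of Inverse-Gamma(a, b) is b/(a+1) = 43.465/7.5 ≈ 5.795.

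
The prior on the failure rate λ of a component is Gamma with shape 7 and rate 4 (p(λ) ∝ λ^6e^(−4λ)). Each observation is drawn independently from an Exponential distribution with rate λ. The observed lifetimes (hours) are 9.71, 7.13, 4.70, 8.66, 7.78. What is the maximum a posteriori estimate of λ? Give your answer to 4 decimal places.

The Exponential(rate=λ) likelihood is ∝ λ^n e^(−λΣtᵢ). Here n = 5 and Σtᵢ = 9.71 + 7.13 + 4.70 + 8.66 + 7.78 = 37.98.
Posterior ∝ λ^6e^(−4λ) · λ^5e^(−37.98λ) = λ^11e^(−41.98λ), i.e. Gamma(12, 41.98).
Mode = (a−1)/b = 11/41.98 ≈ 0.2620.

λ̂_MAP = 0.2620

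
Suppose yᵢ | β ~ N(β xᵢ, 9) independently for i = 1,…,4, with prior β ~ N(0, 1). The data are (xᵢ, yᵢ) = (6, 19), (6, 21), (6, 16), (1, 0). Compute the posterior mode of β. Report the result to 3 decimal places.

β̂_MAP = 2.847

log p(β | y) = −Σ(yᵢ − βxᵢ)²/(2·9) − β²/(2·1) + const.
Setting the derivative to zero: Σxᵢ(yᵢ − βxᵢ)/9 − β/1 = 0, so β = Σxᵢyᵢ / (Σxᵢ² + σ²/τ²).
Σxᵢyᵢ = 6·19 + 6·21 + 6·16 + 1·0 = 336; Σxᵢ² = 109; σ²/τ² = 9.
β̂_MAP = 336 / (109 + 9) = 336/118 ≈ 2.847.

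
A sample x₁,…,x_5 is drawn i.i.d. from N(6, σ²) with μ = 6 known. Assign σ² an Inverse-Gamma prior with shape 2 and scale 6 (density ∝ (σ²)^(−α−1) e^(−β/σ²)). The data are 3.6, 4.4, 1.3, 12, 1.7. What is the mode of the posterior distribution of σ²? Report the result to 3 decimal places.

σ̂²_MAP = 8.809

Sum of squared deviations about the known mean: SS = (3.6−6)² + (4.4−6)² + (1.3−6)² + (12−6)² + (1.7−6)² = 84.9.
The Normal likelihood contributes (σ²)^(−n/2) exp(−SS/(2σ²)), so the posterior is Inverse-Gamma(α + n/2, β + SS/2) = Inverse-Gamma(4.5, 48.45).
The mode of Inverse-Gamma(a, b) is b/(a+1) = 48.45/5.5 ≈ 8.809.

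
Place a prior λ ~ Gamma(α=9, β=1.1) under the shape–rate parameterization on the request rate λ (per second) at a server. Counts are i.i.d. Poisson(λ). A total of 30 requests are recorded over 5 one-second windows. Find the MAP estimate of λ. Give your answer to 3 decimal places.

λ̂_MAP = 6.230

Σxᵢ = 30, n = 5.
Posterior ∝ λ^8e^(−1.1λ) · λ^30e^(−5λ) = λ^38e^(−6.1λ), i.e. Gamma(shape=39, rate=6.1).
The mode of a Gamma(a, b) with a ≥ 1 (shape–rate) is (a−1)/b = 38/6.1 ≈ 6.230.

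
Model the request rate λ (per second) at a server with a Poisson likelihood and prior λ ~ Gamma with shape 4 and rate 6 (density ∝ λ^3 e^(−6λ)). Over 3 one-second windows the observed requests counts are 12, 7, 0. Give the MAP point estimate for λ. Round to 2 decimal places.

λ̂_MAP = 2.44

Σxᵢ = 12+7+0 = 19, with n = 3.
Posterior ∝ λ^3e^(−6λ) · λ^19e^(−3λ) = λ^22e^(−9λ), i.e. Gamma(shape=23, rate=9).
The mode of a Gamma(a, b) with a ≥ 1 (shape–rate) is (a−1)/b = 22/9 ≈ 2.44.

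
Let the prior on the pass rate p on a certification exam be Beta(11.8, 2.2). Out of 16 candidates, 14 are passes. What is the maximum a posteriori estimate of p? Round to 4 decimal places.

p̂_MAP = 0.8857

Prior: Beta(11.8, 2.2).
Data: 14 successes in 16 trials. The binomial likelihood contributes p^14(1−p)^2, so the posterior is Beta(11.8+14, 2.2+2) = Beta(25.8, 4.2).
For Beta(a, b) with a, b > 1 the mode is (a−1)/(a+b−2) = 24.8/28 ≈ 0.8857.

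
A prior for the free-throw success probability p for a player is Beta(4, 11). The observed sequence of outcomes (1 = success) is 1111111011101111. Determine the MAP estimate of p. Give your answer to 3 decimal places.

p̂_MAP = 0.586

Prior: Beta(4, 11).
Data: 14 successes in 16 trials (from the sequence). The binomial likelihood contributes p^14(1−p)^2, so the posterior is Beta(4+14, 11+2) = Beta(18, 13).
For Beta(a, b) with a, b > 1 the mode is (a−1)/(a+b−2) = 17/29 ≈ 0.586.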